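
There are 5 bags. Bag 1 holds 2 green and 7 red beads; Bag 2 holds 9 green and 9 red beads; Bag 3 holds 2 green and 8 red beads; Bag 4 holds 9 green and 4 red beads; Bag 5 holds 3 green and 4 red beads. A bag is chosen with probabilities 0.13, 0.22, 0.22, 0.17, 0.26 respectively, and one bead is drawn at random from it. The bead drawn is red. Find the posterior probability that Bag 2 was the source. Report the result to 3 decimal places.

Posterior probability ≈ 0.187

Tabulate prior·likelihood by source: [1] prior 0.13, lik 0.7778, product 0.1011; [2] prior 0.22, lik 0.5, product 0.1100; [3] prior 0.22, lik 0.8, product 0.1760; [4] prior 0.17, lik 0.3077, product 0.05231; [5] prior 0.26, lik 0.5714, product 0.1486.
Normalizing constant = 0.58799; the posterior for Bag 2 is its product over the sum, 0.1100/0.58799 = 0.187.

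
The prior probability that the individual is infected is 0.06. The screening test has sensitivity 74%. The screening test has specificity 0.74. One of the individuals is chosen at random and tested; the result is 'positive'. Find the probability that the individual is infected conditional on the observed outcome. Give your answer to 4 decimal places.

P(H | E) ≈ 0.1537

Let H be the event that the individual is infected. P(H) = 0.06, so P(¬H) = 0.94. With E the 'positive' result, P(E|H) = 0.74 and P(E|¬H) = 0.26.
P(E) = 0.74·0.06 + 0.26·0.94 = 0.044400 + 0.24440 = 0.28880.
By Bayes' theorem, P(H|E) = 0.044400 / 0.28880 = 0.1537.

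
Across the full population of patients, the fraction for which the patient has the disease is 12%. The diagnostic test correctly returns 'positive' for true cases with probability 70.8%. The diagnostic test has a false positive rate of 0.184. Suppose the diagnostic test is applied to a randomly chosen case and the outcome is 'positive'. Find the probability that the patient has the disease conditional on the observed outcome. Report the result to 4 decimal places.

P(H | E) ≈ 0.3441

Let H be the event that the patient has the disease. P(H) = 0.12, so P(¬H) = 0.88. With E the 'positive' result, P(E|H) = 0.708 and P(E|¬H) = 0.184.
P(E) = 0.708·0.12 + 0.184·0.88 = 0.084960 + 0.16192 = 0.24688.
By Bayes' theorem, P(H|E) = 0.084960 / 0.24688 = 0.3441.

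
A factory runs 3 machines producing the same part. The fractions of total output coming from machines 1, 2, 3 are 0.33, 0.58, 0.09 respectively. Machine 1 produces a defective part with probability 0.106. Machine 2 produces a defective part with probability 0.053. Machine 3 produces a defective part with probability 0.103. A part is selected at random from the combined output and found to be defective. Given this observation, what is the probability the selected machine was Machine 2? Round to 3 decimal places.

Posterior probability ≈ 0.410

Tabulate prior·likelihood by source: [1] prior 0.33, lik 0.106, product 0.03498; [2] prior 0.58, lik 0.053, product 0.03074; [3] prior 0.09, lik 0.103, product 0.009270.
Normalizing constant = 0.074990; the posterior for Machine 2 is its product over the sum, 0.03074/0.074990 = 0.410.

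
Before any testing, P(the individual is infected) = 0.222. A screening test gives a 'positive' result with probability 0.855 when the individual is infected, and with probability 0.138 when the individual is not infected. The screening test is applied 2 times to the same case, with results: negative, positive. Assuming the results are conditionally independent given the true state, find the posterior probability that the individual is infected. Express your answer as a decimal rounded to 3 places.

Let H be the event that the individual is infected; start with P(H) = 0.222. P('positive'|H) = 0.855, P('positive'|¬H) = 0.138.
Update on result 1 ('negative'): P(H) ← 0.145·0.2220 / (0.145·0.2220 + 0.862·0.7780) = 0.032190/0.70283 = 0.0458.
Update on result 2 ('positive'): P(H) ← 0.855·0.0458 / (0.855·0.0458 + 0.138·0.9542) = 0.039160/0.17084 = 0.2292.

Posterior P(H) ≈ 0.229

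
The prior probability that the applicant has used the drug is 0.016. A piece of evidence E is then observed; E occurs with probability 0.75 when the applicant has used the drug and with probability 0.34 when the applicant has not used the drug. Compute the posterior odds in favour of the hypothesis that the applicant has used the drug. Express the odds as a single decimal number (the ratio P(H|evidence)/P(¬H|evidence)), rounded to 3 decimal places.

Prior odds = 0.016/(1−0.016) = 0.016260. In log-odds, ln(0.016260) = -4.1190.
Add log likelihood ratio: ln(2.2059) = 0.79113.
Posterior log-odds = -3.3279, so posterior odds = exp(-3.3279) = 0.035868.

Posterior odds ≈ 0.036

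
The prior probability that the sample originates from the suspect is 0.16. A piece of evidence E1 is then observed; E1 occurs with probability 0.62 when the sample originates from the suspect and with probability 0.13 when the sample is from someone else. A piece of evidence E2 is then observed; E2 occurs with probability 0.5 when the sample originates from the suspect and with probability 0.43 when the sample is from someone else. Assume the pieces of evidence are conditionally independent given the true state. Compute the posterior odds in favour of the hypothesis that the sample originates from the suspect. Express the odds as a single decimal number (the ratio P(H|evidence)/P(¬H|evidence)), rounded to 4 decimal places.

Prior odds = 0.16/(1−0.16) = 0.19048. In log-odds, ln(0.19048) = -1.6582.
Add log likelihood ratios: ln(4.7692) + ln(1.1628) = 1.7130.
Posterior log-odds = 0.054780, so posterior odds = exp(0.054780) = 1.0563.

Posterior odds ≈ 1.0563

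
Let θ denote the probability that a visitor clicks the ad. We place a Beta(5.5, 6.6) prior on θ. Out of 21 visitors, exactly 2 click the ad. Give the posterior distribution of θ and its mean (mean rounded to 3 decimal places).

Posterior: Beta(7.5, 25.6); mean ≈ 0.227

Observing 2 successes and 19 failures updates Beta(5.5, 6.6) by adding the success and failure counts to the two shape parameters: α = 5.5+2 = 7.5, β = 6.6+19 = 25.6.
Posterior mean = α/(α+β) = 7.5/33.1 = 0.227.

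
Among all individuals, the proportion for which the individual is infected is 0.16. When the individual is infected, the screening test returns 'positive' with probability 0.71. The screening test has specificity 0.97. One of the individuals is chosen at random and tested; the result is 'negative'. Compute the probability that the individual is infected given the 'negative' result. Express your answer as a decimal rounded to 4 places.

Write H for 'the individual is infected'. Prior odds H:¬H = 0.16/0.84 = 0.19048. For the 'negative' outcome, the likelihood ratio is 0.29/0.97 = 0.29897.
Posterior odds = 0.19048 × 0.29897 = 0.056946, so P(H|E) = 0.056946/(1+0.056946) = 0.0539.

P(H | E) ≈ 0.0539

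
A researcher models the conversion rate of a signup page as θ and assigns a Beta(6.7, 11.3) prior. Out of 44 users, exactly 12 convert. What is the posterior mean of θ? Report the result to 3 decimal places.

Posterior mean ≈ 0.302

Observing 12 successes and 32 failures updates Beta(6.7, 11.3) by adding the success and failure counts to the two shape parameters: α = 6.7+12 = 18.7, β = 11.3+32 = 43.3.
Posterior mean = α/(α+β) = 18.7/62 = 0.302.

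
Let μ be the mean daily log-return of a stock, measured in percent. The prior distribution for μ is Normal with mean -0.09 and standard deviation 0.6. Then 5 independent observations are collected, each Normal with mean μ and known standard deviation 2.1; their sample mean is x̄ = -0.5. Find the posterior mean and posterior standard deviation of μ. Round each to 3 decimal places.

With known σ, the Normal prior is conjugate. Weight on the data is w = (n/σ²)/(n/σ² + 1/τ₀²) = 1.13379/(1.13379+2.77778) = 0.28986.
Posterior mean = w·x̄ + (1−w)·μ₀ = 0.28986·-0.5 + 0.71014·-0.09 = -0.209. Posterior variance = 1/(1.13379+2.77778) = 0.255652, so SD = 0.506.

Posterior mean ≈ -0.209; posterior SD ≈ 0.506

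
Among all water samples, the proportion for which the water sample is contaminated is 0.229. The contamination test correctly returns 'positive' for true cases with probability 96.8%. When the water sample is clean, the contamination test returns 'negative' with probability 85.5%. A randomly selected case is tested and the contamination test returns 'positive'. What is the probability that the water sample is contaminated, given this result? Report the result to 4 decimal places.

Let H be the event that the water sample is contaminated. P(H) = 0.229, so P(¬H) = 0.771. With E the 'positive' result, P(E|H) = 0.968 and P(E|¬H) = 0.145.
P(E) = 0.968·0.229 + 0.145·0.771 = 0.22167 + 0.11179 = 0.33347.
By Bayes' theorem, P(H|E) = 0.22167 / 0.33347 = 0.6647.

P(H | E) ≈ 0.6647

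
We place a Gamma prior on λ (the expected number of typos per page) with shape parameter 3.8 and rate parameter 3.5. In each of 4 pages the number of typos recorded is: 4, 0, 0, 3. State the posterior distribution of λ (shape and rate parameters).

Posterior: Gamma(shape=10.8, rate=7.5)

Total count ∑xᵢ = 7 over n = 4 pages.
Gamma is conjugate to the Poisson likelihood: posterior is Gamma(shape = 3.8+7 = 10.8, rate = 3.5+4 = 7.5).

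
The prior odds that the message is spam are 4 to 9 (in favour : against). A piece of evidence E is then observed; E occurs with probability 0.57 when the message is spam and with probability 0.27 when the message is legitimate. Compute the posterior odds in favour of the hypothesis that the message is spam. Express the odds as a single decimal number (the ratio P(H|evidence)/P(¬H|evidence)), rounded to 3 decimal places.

Posterior odds ≈ 0.938

Prior odds = 4/9 = 0.44444. In log-odds, ln(0.44444) = -0.81093.
Add log likelihood ratio: ln(2.1111) = 0.74721.
Posterior log-odds = -0.063716, so posterior odds = exp(-0.063716) = 0.93827.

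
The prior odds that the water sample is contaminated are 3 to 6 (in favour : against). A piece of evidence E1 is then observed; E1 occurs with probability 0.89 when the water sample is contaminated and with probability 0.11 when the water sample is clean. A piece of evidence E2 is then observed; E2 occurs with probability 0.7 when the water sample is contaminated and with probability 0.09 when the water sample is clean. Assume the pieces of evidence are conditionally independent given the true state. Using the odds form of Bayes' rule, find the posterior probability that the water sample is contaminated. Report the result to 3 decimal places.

Posterior probability ≈ 0.969

Prior odds = 3/6 = 0.50000.
Likelihood ratio for E1 = 0.89/0.11 = 8.0909.
Likelihood ratio for E2 = 0.7/0.09 = 7.7778.
Posterior odds = prior odds × LR₁ × LR₂ = 31.465.
Posterior probability = odds/(1+odds) = 31.465/32.465 = 0.969.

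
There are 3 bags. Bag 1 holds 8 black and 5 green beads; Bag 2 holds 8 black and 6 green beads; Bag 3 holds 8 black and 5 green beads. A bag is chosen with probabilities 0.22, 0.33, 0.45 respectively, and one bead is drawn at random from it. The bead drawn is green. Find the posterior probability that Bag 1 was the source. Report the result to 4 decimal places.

Posterior probability ≈ 0.2120

P(green|Bag 1) = 0.3846; P(green|Bag 2) = 0.4286; P(green|Bag 3) = 0.3846.
Prior × likelihood for each source: 0.22·0.3846=0.08462, 0.33·0.4286=0.1414, 0.45·0.3846=0.1731. Summing gives P(green) = 0.39912.
P(Bag 1 | green) = 0.08462 / 0.39912 = 0.2120.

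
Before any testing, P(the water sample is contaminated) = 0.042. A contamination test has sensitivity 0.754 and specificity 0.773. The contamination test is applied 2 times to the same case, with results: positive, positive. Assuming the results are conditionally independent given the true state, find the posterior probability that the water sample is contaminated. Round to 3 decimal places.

Posterior P(H) ≈ 0.326

Let H be the event that the water sample is contaminated; start with P(H) = 0.042. P('positive'|H) = 0.754, P('positive'|¬H) = 0.227.
Update on result 1 ('positive'): P(H) ← 0.754·0.0420 / (0.754·0.0420 + 0.227·0.9580) = 0.031668/0.24913 = 0.1271.
Update on result 2 ('positive'): P(H) ← 0.754·0.1271 / (0.754·0.1271 + 0.227·0.8729) = 0.095843/0.29399 = 0.3260.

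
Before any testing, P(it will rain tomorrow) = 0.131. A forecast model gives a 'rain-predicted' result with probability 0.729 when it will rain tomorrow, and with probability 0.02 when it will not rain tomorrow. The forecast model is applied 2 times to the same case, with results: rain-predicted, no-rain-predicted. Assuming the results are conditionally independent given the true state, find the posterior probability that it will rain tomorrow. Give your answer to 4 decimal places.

Let H be the event that it will rain tomorrow; start with P(H) = 0.131. P('rain-predicted'|H) = 0.729, P('rain-predicted'|¬H) = 0.02.
Update on result 1 ('rain-predicted'): P(H) ← 0.729·0.1310 / (0.729·0.1310 + 0.02·0.8690) = 0.095499/0.11288 = 0.8460.
Update on result 2 ('no-rain-predicted'): P(H) ← 0.271·0.8460 / (0.271·0.8460 + 0.98·0.1540) = 0.22927/0.38016 = 0.6031.

Posterior P(H) ≈ 0.6031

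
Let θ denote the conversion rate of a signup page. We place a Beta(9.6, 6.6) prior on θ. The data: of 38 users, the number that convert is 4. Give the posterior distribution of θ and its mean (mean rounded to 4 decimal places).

Posterior: Beta(13.6, 40.6); mean ≈ 0.2509

Observing 4 successes and 34 failures updates Beta(9.6, 6.6) by adding the success and failure counts to the two shape parameters: α = 9.6+4 = 13.6, β = 6.6+34 = 40.6.
Posterior mean = α/(α+β) = 13.6/54.2 = 0.2509.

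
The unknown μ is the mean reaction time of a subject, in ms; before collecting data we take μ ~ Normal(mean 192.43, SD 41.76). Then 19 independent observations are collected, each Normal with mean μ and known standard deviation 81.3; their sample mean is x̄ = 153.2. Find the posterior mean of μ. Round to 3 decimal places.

Prior precision 1/τ₀² = 1/41.76² = 0.00057343; data precision n/σ² = 19/81.3² = 0.00287457.
Posterior precision = 0.00057343 + 0.00287457 = 0.00344800.
Posterior mean = (0.00057343·192.43 + 0.00287457·153.2) / 0.00344800 = 159.724.

Posterior mean ≈ 159.724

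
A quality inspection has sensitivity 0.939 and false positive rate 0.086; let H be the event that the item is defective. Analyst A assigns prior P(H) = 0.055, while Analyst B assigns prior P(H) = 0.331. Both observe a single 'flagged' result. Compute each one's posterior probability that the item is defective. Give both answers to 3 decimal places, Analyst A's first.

The likelihood ratio for a 'flagged' result is 0.939/0.086 = 10.919.
Analyst A: prior odds 0.055/0.945 = 0.058201; posterior odds 0.63547; posterior probability 0.389.
Analyst B: prior odds 0.331/0.669 = 0.49477; posterior odds 5.4022; posterior probability 0.844.

Analyst A: 0.389; Analyst B: 0.844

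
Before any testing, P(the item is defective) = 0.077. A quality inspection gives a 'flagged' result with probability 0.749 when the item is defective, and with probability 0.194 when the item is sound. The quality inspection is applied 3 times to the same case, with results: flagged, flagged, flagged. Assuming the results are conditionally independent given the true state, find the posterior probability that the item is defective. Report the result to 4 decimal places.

With H the event that the item is defective, the joint likelihood of the observed sequence is P(data|H) = 0.749·0.749·0.749 = 0.42019 and P(data|¬H) = 0.194·0.194·0.194 = 0.0073014.
Bayes: P(H|data) = 0.077·0.42019 / (0.077·0.42019 + 0.923·0.0073014) = 0.032355/0.039094 = 0.8276.

Posterior P(H) ≈ 0.8276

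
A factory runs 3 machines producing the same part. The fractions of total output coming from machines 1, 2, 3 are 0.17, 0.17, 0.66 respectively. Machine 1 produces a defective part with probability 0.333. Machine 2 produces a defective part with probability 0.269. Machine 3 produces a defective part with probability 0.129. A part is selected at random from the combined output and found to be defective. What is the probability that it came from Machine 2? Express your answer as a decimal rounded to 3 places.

Posterior probability ≈ 0.244

P(defective|M1) = 0.333; P(defective|M2) = 0.269; P(defective|M3) = 0.129.
Prior × likelihood for each source: 0.17·0.333=0.05661, 0.17·0.269=0.04573, 0.66·0.129=0.08514. Summing gives P(defective) = 0.18748.
P(Machine 2 | defective) = 0.04573 / 0.18748 = 0.244.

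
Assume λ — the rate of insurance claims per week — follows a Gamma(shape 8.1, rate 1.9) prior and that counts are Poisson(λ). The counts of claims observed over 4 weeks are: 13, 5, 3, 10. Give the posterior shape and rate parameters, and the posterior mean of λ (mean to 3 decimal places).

Posterior: Gamma(shape=39.1, rate=5.9); mean ≈ 6.627

Total count ∑xᵢ = 31 over n = 4 weeks.
Gamma is conjugate to the Poisson likelihood: posterior is Gamma(shape = 8.1+31 = 39.1, rate = 1.9+4 = 5.9).
E[λ | data] = 39.1/5.9 = 6.627.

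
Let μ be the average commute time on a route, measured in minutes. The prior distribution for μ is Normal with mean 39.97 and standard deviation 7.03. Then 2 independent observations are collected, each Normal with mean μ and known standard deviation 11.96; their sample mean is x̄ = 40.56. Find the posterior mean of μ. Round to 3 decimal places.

Posterior mean ≈ 40.211

With known σ, the Normal prior is conjugate. Weight on the data is w = (n/σ²)/(n/σ² + 1/τ₀²) = 0.0139819/(0.0139819+0.0202344) = 0.40863.
Posterior mean = w·x̄ + (1−w)·μ₀ = 0.40863·40.56 + 0.59137·39.97 = 40.211.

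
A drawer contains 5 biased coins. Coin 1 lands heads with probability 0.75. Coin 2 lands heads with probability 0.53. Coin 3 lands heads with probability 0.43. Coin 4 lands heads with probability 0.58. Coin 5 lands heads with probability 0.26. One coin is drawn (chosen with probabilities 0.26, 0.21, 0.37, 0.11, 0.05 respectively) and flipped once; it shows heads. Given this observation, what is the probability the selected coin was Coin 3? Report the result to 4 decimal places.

Posterior probability ≈ 0.2934

P(heads|C1) = 0.75; P(heads|C2) = 0.53; P(heads|C3) = 0.43; P(heads|C4) = 0.58; P(heads|C5) = 0.26.
Prior × likelihood for each source: 0.26·0.75=0.1950, 0.21·0.53=0.1113, 0.37·0.43=0.1591, 0.11·0.58=0.06380, 0.05·0.26=0.01300. Summing gives P(heads) = 0.54220.
P(Coin 3 | heads) = 0.1591 / 0.54220 = 0.2934.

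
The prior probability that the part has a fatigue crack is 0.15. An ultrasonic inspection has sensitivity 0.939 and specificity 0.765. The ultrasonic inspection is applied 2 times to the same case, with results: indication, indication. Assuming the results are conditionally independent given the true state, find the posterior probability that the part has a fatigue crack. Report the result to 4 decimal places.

Posterior P(H) ≈ 0.7381

Let H be the event that the part has a fatigue crack; start with P(H) = 0.15. P('indication'|H) = 0.939, P('indication'|¬H) = 0.235.
Update on result 1 ('indication'): P(H) ← 0.939·0.1500 / (0.939·0.1500 + 0.235·0.8500) = 0.14085/0.34060 = 0.4135.
Update on result 2 ('indication'): P(H) ← 0.939·0.4135 / (0.939·0.4135 + 0.235·0.5865) = 0.38831/0.52613 = 0.7381.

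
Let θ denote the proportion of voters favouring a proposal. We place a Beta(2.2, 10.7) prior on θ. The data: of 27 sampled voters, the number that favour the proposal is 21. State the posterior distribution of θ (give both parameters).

The binomial likelihood is conjugate to the Beta prior: with 21 successes and 6 failures, the posterior is Beta(2.2+21, 10.7+6) = Beta(23.2, 16.7).

Posterior: Beta(23.2, 16.7)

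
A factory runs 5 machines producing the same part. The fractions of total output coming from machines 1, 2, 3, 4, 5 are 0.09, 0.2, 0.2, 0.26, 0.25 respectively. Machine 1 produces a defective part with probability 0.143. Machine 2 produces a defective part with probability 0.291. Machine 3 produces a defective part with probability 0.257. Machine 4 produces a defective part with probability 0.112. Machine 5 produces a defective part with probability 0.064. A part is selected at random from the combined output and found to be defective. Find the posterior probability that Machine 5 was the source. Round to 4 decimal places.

P(defective|M1) = 0.143; P(defective|M2) = 0.291; P(defective|M3) = 0.257; P(defective|M4) = 0.112; P(defective|M5) = 0.064.
Prior × likelihood for each source: 0.09·0.143=0.01287, 0.2·0.291=0.05820, 0.2·0.257=0.05140, 0.26·0.112=0.02912, 0.25·0.064=0.01600. Summing gives P(defective) = 0.16759.
P(Machine 5 | defective) = 0.01600 / 0.16759 = 0.0955.

Posterior probability ≈ 0.0955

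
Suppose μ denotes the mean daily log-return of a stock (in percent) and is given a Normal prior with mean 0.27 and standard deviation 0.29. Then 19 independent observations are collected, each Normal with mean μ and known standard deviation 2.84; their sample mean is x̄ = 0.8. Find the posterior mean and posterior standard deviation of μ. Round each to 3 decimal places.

With known σ, the Normal prior is conjugate. Weight on the data is w = (n/σ²)/(n/σ² + 1/τ₀²) = 2.35568/(2.35568+11.8906) = 0.16535.
Posterior mean = w·x̄ + (1−w)·μ₀ = 0.16535·0.8 + 0.83465·0.27 = 0.358. Posterior variance = 1/(2.35568+11.8906) = 0.0701937, so SD = 0.265.

Posterior mean ≈ 0.358; posterior SD ≈ 0.265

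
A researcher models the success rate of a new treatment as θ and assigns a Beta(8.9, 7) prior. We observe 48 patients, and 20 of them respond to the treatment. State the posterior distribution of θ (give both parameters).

Posterior: Beta(28.9, 35)

The binomial likelihood is conjugate to the Beta prior: with 20 successes and 28 failures, the posterior is Beta(8.9+20, 7+28) = Beta(28.9, 35).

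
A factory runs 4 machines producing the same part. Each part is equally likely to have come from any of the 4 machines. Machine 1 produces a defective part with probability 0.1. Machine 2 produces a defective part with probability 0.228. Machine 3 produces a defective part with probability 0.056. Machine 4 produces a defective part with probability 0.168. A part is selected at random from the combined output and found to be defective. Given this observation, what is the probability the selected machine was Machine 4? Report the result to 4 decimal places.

Posterior probability ≈ 0.3043

P(defective|M1) = 0.1; P(defective|M2) = 0.228; P(defective|M3) = 0.056; P(defective|M4) = 0.168.
Prior × likelihood for each source: 0.25·0.1=0.02500, 0.25·0.228=0.05700, 0.25·0.056=0.01400, 0.25·0.168=0.04200. Summing gives P(defective) = 0.13800.
P(Machine 4 | defective) = 0.04200 / 0.13800 = 0.3043.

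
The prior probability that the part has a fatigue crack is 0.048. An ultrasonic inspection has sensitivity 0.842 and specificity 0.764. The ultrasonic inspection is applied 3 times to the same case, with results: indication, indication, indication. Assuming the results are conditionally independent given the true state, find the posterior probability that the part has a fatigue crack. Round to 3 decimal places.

Posterior P(H) ≈ 0.696

With H the event that the part has a fatigue crack, the joint likelihood of the observed sequence is P(data|H) = 0.842·0.842·0.842 = 0.59695 and P(data|¬H) = 0.236·0.236·0.236 = 0.013144.
Bayes: P(H|data) = 0.048·0.59695 / (0.048·0.59695 + 0.952·0.013144) = 0.028653/0.041167 = 0.6960.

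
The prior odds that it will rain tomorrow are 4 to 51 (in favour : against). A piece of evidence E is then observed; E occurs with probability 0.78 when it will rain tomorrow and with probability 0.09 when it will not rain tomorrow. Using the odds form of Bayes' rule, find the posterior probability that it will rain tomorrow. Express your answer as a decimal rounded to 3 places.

Prior odds = 4/51 = 0.078431.
Likelihood ratio for E = 0.78/0.09 = 8.6667.
Posterior odds = prior odds × LR = 0.67974.
Posterior probability = odds/(1+odds) = 0.67974/1.6797 = 0.405.

Posterior probability ≈ 0.405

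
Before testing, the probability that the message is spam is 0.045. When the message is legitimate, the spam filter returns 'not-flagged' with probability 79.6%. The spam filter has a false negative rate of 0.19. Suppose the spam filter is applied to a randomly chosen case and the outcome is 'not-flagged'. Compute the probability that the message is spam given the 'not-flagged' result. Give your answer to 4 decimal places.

Let H be the event that the message is spam. P(H) = 0.045, so P(¬H) = 0.955. With E the 'not-flagged' result, P(E|H) = 0.19 and P(E|¬H) = 0.796.
P(E) = 0.19·0.045 + 0.796·0.955 = 0.0085500 + 0.76018 = 0.76873.
By Bayes' theorem, P(H|E) = 0.0085500 / 0.76873 = 0.0111.

P(H | E) ≈ 0.0111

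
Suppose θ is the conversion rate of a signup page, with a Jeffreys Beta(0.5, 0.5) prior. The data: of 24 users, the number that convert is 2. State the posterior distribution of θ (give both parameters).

Posterior: Beta(2.5, 22.5)

Observing 2 successes and 22 failures updates Beta(0.5, 0.5) by adding the success and failure counts to the two shape parameters: α = 0.5+2 = 2.5, β = 0.5+22 = 22.5.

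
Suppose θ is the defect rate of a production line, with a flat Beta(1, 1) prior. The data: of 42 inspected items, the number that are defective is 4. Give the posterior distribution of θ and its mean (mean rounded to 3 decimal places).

Posterior: Beta(5, 39); mean ≈ 0.114

The binomial likelihood is conjugate to the Beta prior: with 4 successes and 38 failures, the posterior is Beta(1+4, 1+38) = Beta(5, 39).
Posterior mean = α/(α+β) = 5/44 = 0.114.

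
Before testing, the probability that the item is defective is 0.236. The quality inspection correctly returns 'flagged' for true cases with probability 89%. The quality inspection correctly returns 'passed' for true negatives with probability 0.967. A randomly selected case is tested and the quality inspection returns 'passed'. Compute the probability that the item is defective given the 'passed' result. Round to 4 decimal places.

P(H | E) ≈ 0.0339

Let H be the event that the item is defective. P(H) = 0.236, so P(¬H) = 0.764. With E the 'passed' result, P(E|H) = 0.11 and P(E|¬H) = 0.967.
P(E) = 0.11·0.236 + 0.967·0.764 = 0.025960 + 0.73879 = 0.76475.
By Bayes' theorem, P(H|E) = 0.025960 / 0.76475 = 0.0339.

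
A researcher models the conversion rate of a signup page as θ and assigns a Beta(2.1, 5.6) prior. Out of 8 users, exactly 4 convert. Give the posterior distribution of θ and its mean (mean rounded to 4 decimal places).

Posterior: Beta(6.1, 9.6); mean ≈ 0.3885

The binomial likelihood is conjugate to the Beta prior: with 4 successes and 4 failures, the posterior is Beta(2.1+4, 5.6+4) = Beta(6.1, 9.6).
E[θ | data] = 6.1/(6.1+9.6) = 0.3885.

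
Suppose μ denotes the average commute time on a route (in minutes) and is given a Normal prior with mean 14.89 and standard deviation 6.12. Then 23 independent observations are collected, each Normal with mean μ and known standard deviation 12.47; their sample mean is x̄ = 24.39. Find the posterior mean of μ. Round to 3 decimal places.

Posterior mean ≈ 22.937

With known σ, the Normal prior is conjugate. Weight on the data is w = (n/σ²)/(n/σ² + 1/τ₀²) = 0.147909/(0.147909+0.0266991) = 0.84709.
Posterior mean = w·x̄ + (1−w)·μ₀ = 0.84709·24.39 + 0.15291·14.89 = 22.937.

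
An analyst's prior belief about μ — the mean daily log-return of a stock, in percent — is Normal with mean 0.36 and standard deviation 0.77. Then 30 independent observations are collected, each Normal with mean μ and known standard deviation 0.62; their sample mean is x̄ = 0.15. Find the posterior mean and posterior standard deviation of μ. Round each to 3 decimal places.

Prior precision 1/τ₀² = 1/0.77² = 1.68663; data precision n/σ² = 30/0.62² = 78.0437.
Posterior precision = 1.68663 + 78.0437 = 79.7303, giving posterior SD = 1/√79.7303 = 0.112.
Posterior mean = (1.68663·0.36 + 78.0437·0.15) / 79.7303 = 0.154.

Posterior mean ≈ 0.154; posterior SD ≈ 0.112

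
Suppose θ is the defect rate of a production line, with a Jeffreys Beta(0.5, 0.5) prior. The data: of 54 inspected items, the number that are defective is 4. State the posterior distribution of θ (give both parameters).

Posterior: Beta(4.5, 50.5)

The binomial likelihood is conjugate to the Beta prior: with 4 successes and 50 failures, the posterior is Beta(0.5+4, 0.5+50) = Beta(4.5, 50.5).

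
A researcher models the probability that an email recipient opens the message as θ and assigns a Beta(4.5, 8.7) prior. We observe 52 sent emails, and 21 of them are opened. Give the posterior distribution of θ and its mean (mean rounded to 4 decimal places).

Posterior: Beta(25.5, 39.7); mean ≈ 0.3911

The binomial likelihood is conjugate to the Beta prior: with 21 successes and 31 failures, the posterior is Beta(4.5+21, 8.7+31) = Beta(25.5, 39.7).
E[θ | data] = 25.5/(25.5+39.7) = 0.3911.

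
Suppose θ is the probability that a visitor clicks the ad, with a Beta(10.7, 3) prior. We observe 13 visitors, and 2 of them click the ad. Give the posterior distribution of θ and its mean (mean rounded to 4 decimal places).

The binomial likelihood is conjugate to the Beta prior: with 2 successes and 11 failures, the posterior is Beta(10.7+2, 3+11) = Beta(12.7, 14).
Posterior mean = α/(α+β) = 12.7/26.7 = 0.4757.

Posterior: Beta(12.7, 14); mean ≈ 0.4757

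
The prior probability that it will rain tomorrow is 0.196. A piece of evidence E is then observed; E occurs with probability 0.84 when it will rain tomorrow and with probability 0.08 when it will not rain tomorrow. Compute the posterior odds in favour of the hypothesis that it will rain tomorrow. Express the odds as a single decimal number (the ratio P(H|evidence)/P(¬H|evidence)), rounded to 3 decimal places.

Posterior odds ≈ 2.560

Prior odds = 0.196/(1−0.196) = 0.24378. In log-odds, ln(0.24378) = -1.4115.
Add log likelihood ratio: ln(10.500) = 2.3514.
Posterior log-odds = 0.93989, so posterior odds = exp(0.93989) = 2.5597.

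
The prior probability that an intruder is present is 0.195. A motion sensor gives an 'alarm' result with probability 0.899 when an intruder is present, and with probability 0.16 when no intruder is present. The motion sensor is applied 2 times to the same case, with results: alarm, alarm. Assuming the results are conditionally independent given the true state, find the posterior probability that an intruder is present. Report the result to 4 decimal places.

Posterior P(H) ≈ 0.8844

With H the event that an intruder is present, the joint likelihood of the observed sequence is P(data|H) = 0.899·0.899 = 0.80820 and P(data|¬H) = 0.16·0.16 = 0.025600.
Bayes: P(H|data) = 0.195·0.80820 / (0.195·0.80820 + 0.805·0.025600) = 0.15760/0.17821 = 0.8844.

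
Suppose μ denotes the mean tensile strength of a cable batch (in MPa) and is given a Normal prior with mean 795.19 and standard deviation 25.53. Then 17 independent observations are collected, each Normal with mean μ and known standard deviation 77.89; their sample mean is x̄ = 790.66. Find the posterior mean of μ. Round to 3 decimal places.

Prior precision 1/τ₀² = 1/25.53² = 0.00153426; data precision n/σ² = 17/77.89² = 0.00280211.
Posterior precision = 0.00153426 + 0.00280211 = 0.00433637.
Posterior mean = (0.00153426·795.19 + 0.00280211·790.66) / 0.00433637 = 792.263.

Posterior mean ≈ 792.263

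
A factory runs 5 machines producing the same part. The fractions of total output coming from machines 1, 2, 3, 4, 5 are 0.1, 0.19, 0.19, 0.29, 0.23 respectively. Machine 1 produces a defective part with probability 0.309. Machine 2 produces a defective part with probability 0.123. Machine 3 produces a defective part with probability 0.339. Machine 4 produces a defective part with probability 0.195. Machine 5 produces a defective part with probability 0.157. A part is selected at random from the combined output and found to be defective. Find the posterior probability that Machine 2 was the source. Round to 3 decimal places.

P(defective|M1) = 0.309; P(defective|M2) = 0.123; P(defective|M3) = 0.339; P(defective|M4) = 0.195; P(defective|M5) = 0.157.
Prior × likelihood for each source: 0.1·0.309=0.03090, 0.19·0.123=0.02337, 0.19·0.339=0.06441, 0.29·0.195=0.05655, 0.23·0.157=0.03611. Summing gives P(defective) = 0.21134.
P(Machine 2 | defective) = 0.02337 / 0.21134 = 0.111.

Posterior probability ≈ 0.111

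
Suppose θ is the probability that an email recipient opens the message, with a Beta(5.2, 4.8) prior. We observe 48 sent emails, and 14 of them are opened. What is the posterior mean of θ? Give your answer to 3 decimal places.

Observing 14 successes and 34 failures updates Beta(5.2, 4.8) by adding the success and failure counts to the two shape parameters: α = 5.2+14 = 19.2, β = 4.8+34 = 38.8.
Posterior mean = α/(α+β) = 19.2/58 = 0.331.

Posterior mean ≈ 0.331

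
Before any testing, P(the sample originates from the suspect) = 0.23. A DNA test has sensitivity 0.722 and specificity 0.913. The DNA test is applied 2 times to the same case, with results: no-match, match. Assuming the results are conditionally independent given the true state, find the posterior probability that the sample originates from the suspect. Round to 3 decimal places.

Posterior P(H) ≈ 0.430

With H the event that the sample originates from the suspect, the joint likelihood of the observed sequence is P(data|H) = 0.278·0.722 = 0.20072 and P(data|¬H) = 0.913·0.087 = 0.079431.
Bayes: P(H|data) = 0.23·0.20072 / (0.23·0.20072 + 0.77·0.079431) = 0.046165/0.10733 = 0.4301.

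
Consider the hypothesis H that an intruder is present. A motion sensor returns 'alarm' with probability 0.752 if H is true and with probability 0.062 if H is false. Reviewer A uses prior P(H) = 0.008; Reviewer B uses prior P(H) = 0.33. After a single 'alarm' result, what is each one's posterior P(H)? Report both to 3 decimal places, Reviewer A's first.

Reviewer A: 0.089; Reviewer B: 0.857

The likelihood ratio for an 'alarm' result is 0.752/0.062 = 12.129.
Reviewer A: prior odds 0.008/0.992 = 0.0080645; posterior odds 0.097815; posterior probability 0.089.
Reviewer B: prior odds 0.33/0.67 = 0.49254; posterior odds 5.9740; posterior probability 0.857.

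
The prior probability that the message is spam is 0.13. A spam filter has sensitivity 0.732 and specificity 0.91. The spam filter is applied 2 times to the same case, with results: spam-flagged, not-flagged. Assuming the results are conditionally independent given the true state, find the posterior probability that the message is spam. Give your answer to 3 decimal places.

With H the event that the message is spam, the joint likelihood of the observed sequence is P(data|H) = 0.732·0.268 = 0.19618 and P(data|¬H) = 0.09·0.91 = 0.081900.
Bayes: P(H|data) = 0.13·0.19618 / (0.13·0.19618 + 0.87·0.081900) = 0.025503/0.096756 = 0.2636.

Posterior P(H) ≈ 0.264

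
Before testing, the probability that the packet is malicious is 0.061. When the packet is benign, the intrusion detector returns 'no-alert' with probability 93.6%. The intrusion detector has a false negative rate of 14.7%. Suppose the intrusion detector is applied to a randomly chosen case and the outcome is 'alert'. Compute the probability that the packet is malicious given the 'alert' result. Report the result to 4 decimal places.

P(H | E) ≈ 0.4640

Write H for 'the packet is malicious'. Prior odds H:¬H = 0.061/0.939 = 0.064963. For the 'alert' outcome, the likelihood ratio is 0.853/0.064 = 13.328.
Posterior odds = 0.064963 × 13.328 = 0.86583, so P(H|E) = 0.86583/(1+0.86583) = 0.4640.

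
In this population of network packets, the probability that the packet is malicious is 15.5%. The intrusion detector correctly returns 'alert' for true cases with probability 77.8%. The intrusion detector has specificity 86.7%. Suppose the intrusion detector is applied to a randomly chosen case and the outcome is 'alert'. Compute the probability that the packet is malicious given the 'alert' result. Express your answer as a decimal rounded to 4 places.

P(H | E) ≈ 0.5176

Let H be the event that the packet is malicious. P(H) = 0.155, so P(¬H) = 0.845. With E the 'alert' result, P(E|H) = 0.778 and P(E|¬H) = 0.133.
P(E) = 0.778·0.155 + 0.133·0.845 = 0.12059 + 0.11238 = 0.23297.
By Bayes' theorem, P(H|E) = 0.12059 / 0.23297 = 0.5176.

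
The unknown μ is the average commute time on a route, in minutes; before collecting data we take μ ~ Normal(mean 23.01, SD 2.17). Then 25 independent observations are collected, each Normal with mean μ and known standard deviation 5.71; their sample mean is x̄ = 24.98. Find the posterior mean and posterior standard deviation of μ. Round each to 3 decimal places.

Posterior mean ≈ 24.553; posterior SD ≈ 1.011

With known σ, the Normal prior is conjugate. Weight on the data is w = (n/σ²)/(n/σ² + 1/τ₀²) = 0.766775/(0.766775+0.212364) = 0.78311.
Posterior mean = w·x̄ + (1−w)·μ₀ = 0.78311·24.98 + 0.21689·23.01 = 24.553. Posterior variance = 1/(0.766775+0.212364) = 1.02131, so SD = 1.011.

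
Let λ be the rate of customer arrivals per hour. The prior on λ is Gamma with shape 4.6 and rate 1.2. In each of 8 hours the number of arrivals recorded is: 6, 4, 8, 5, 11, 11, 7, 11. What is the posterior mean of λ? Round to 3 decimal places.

Total count ∑xᵢ = 63 over n = 8 hours.
Gamma is conjugate to the Poisson likelihood: posterior is Gamma(shape = 4.6+63 = 67.6, rate = 1.2+8 = 9.2).
Posterior mean = shape/rate = 67.6/9.2 = 7.348.

Posterior mean ≈ 7.348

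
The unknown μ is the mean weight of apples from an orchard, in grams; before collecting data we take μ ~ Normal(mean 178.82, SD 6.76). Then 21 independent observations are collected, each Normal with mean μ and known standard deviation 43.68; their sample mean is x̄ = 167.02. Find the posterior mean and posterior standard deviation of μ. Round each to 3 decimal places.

Posterior mean ≈ 174.871; posterior SD ≈ 5.514

With known σ, the Normal prior is conjugate. Weight on the data is w = (n/σ²)/(n/σ² + 1/τ₀²) = 0.0110066/(0.0110066+0.0218830) = 0.33465.
Posterior mean = w·x̄ + (1−w)·μ₀ = 0.33465·167.02 + 0.66535·178.82 = 174.871. Posterior variance = 1/(0.0110066+0.0218830) = 30.4047, so SD = 5.514.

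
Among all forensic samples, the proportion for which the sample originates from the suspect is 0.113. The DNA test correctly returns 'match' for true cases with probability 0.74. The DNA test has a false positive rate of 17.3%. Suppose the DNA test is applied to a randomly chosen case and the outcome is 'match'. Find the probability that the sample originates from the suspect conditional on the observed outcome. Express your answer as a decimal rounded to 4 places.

P(H | E) ≈ 0.3527

Let H be the event that the sample originates from the suspect. P(H) = 0.113, so P(¬H) = 0.887. With E the 'match' result, P(E|H) = 0.74 and P(E|¬H) = 0.173.
P(E) = 0.74·0.113 + 0.173·0.887 = 0.083620 + 0.15345 = 0.23707.
By Bayes' theorem, P(H|E) = 0.083620 / 0.23707 = 0.3527.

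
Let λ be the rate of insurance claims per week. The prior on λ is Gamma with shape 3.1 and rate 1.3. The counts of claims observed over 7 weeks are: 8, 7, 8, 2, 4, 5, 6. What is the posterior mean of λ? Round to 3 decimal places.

Posterior mean ≈ 5.193

Total count ∑xᵢ = 40 over n = 7 weeks.
Gamma is conjugate to the Poisson likelihood: posterior is Gamma(shape = 3.1+40 = 43.1, rate = 1.3+7 = 8.3).
Posterior mean = shape/rate = 43.1/8.3 = 5.193.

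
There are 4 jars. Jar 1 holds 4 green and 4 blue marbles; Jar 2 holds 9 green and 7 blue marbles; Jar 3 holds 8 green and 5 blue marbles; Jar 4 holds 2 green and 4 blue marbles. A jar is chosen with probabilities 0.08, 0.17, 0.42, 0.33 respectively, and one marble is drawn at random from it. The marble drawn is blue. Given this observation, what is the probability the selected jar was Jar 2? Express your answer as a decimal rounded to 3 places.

Posterior probability ≈ 0.150

P(blue|Jar 1) = 0.5; P(blue|Jar 2) = 0.4375; P(blue|Jar 3) = 0.3846; P(blue|Jar 4) = 0.6667.
Prior × likelihood for each source: 0.08·0.5=0.04000, 0.17·0.4375=0.07438, 0.42·0.3846=0.1615, 0.33·0.6667=0.2200. Summing gives P(blue) = 0.49591.
P(Jar 2 | blue) = 0.07438 / 0.49591 = 0.150.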